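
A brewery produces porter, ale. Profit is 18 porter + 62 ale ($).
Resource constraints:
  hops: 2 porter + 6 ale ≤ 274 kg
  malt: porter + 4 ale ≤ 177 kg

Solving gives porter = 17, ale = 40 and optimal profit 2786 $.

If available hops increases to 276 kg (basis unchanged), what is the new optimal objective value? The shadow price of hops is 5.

Δb = 2, so new z* = 2786 + (5)·(2) = 2786 + 10 = 2796.

2796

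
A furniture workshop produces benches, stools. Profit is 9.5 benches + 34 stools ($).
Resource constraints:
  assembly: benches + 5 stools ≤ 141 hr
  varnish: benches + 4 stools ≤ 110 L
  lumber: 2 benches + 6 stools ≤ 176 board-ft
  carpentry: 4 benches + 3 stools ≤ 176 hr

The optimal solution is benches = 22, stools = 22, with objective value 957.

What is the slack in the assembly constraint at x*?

assembly used = 1·22 + 5·22 = 132; slack = 141 − 132 = 9.

9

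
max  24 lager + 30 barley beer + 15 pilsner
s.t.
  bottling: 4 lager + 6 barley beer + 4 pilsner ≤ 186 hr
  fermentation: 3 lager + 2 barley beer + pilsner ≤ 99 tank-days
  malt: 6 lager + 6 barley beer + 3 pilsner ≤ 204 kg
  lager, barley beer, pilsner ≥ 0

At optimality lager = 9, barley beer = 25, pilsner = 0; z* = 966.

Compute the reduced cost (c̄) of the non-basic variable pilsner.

Binding: bottling and malt. Non-binding: fermentation (22 unused).
Since fermentation is not tight, its dual is 0.
The binding rows give the dual system: 4·y_bottling + 6·y_malt = 24 and 6·y_bottling + 6·y_malt = 30.
→ y_bottling = 3 and y_malt = 2.
Reduced cost of pilsner: c₃ − yᵀa₃ = 15 − (3·4 + 2·3) = 15 − 18 = -3.

-3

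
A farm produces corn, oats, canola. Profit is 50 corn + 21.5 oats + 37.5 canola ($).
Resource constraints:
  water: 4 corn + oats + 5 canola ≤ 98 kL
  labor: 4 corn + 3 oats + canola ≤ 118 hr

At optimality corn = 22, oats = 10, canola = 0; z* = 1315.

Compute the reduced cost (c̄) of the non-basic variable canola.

-7

Check each constraint at x*: water 98/98 (tight); labor 118/118 (tight).
From A_Bᵀ y = c: 4·y_water + 4·y_labor = 50; 1·y_water + 3·y_labor = 21.5.
→ y_water = 8 and y_labor = 4.5.
Reduced cost of canola: c₃ − yᵀa₃ = 37.5 − (8·5 + 4.5·1) = 37.5 − 44.5 = -7.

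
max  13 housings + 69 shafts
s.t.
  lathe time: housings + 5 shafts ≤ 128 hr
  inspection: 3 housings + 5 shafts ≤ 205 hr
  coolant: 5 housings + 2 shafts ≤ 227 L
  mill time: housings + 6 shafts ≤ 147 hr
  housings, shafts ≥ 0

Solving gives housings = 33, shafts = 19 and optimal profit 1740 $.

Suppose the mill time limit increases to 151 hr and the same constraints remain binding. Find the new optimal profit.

1756

At the optimum: lathe time uses 128 of 128 (binding); inspection uses 194 of 205 (slack = 11); coolant uses 203 of 227 (slack = 24); mill time uses 147 of 147 (binding).
By complementary slackness, y = 0 for the non-binding constraints.
From A_Bᵀ y = c: 1·y_lathe time + 1·y_mill time = 13; 5·y_lathe time + 6·y_mill time = 69.
Solving: y_lathe time = 9, y_mill time = 4.
Δz = y_mill time·Δb = 4 × (4) = 16, so new z* = 1740 + 16 = 1756.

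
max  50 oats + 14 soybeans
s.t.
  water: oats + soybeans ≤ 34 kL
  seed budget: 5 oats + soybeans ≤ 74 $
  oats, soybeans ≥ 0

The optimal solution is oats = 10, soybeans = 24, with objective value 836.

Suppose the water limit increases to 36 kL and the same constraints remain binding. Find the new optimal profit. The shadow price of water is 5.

Δb = 2, so new z* = 836 + (5)·(2) = 836 + 10 = 846.

846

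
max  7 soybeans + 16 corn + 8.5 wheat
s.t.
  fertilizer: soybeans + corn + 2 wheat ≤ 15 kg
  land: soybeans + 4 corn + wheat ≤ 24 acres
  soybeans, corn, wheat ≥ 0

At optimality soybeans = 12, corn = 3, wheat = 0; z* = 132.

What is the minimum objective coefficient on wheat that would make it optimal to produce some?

Both fertilizer and land are binding at x*.
Dual feasibility on the basic columns requires 1·y_fertilizer + 1·y_land = 7, 1·y_fertilizer + 4·y_land = 16.
→ y_fertilizer = 4 and y_land = 3.
wheat enters the basis when its profit ≥ yᵀa₃ = 4·2 + 3·1 = 11.

11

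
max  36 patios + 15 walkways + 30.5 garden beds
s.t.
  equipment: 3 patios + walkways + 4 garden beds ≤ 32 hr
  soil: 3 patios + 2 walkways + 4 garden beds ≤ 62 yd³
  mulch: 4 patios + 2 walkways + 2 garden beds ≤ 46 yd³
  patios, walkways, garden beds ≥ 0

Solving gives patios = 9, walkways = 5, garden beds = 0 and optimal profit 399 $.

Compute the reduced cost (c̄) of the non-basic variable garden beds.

Check each constraint at x*: equipment 32/32 (tight); soil 37/62 (slack 25); mulch 46/46 (tight).
By complementary slackness, y = 0 for the non-binding constraint.
From A_Bᵀ y = c: 3·y_equipment + 4·y_mulch = 36; 1·y_equipment + 2·y_mulch = 15.
→ y_equipment = 6 and y_mulch = 4.5.
Reduced cost of garden beds: c₃ − yᵀa₃ = 30.5 − (6·4 + 4.5·2) = 30.5 − 33 = -2.5.

-2.5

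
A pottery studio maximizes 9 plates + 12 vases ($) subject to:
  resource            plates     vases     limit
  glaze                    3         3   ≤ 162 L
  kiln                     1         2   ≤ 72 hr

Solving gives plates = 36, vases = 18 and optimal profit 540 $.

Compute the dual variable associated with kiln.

3

Both glaze and kiln are binding at x*.
From A_Bᵀ y = c: 3·y_glaze + 1·y_kiln = 9; 3·y_glaze + 2·y_kiln = 12.
Solving: y_glaze = 2, y_kiln = 3.
Shadow price of kiln = 3.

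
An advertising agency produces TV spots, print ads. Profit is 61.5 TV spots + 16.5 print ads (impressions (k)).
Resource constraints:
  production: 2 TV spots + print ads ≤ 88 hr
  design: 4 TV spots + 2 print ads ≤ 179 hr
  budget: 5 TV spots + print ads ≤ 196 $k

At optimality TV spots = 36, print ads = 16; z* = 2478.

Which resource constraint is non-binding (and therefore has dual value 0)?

production: 88/88 (binding)
design: 176/179 (slack 3)
budget: 196/196 (binding)
By complementary slackness, a constraint with positive slack has shadow price 0 → design.

design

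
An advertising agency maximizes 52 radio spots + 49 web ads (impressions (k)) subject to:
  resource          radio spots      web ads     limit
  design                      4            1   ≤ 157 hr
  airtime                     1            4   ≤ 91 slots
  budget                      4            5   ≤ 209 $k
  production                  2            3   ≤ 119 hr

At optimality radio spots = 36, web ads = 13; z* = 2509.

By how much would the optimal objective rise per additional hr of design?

4

Binding: design and budget. Non-binding: airtime (3 unused), production (8 unused).
Since airtime, production are not tight, their duals are 0.
The binding rows give the dual system: 4·y_design + 4·y_budget = 52 and 1·y_design + 5·y_budget = 49.
→ y_design = 4 and y_budget = 9.
Shadow price of design = 4.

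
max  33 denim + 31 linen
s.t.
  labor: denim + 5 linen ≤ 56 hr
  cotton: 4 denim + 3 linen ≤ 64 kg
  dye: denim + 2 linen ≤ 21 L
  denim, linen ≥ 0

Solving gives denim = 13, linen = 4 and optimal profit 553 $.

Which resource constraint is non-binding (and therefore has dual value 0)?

labor: 33/56 (slack 23)
cotton: 64/64 (binding)
dye: 21/21 (binding)
By complementary slackness, a constraint with positive slack has shadow price 0 → labor.

labor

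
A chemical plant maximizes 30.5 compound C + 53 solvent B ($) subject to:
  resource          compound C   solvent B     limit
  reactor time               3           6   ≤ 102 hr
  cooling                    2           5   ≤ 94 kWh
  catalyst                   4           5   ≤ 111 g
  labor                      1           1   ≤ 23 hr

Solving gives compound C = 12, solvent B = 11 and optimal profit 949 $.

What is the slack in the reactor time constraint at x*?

reactor time used = 3·12 + 6·11 = 102; slack = 102 − 102 = 0.

0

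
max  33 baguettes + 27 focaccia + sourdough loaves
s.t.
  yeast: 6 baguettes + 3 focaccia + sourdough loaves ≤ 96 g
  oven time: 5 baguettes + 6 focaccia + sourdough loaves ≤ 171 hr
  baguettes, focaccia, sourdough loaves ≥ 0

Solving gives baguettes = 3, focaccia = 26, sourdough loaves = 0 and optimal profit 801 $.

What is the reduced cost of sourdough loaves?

Check each constraint at x*: yeast 96/96 (tight); oven time 171/171 (tight).
The binding rows give the dual system: 6·y_yeast + 5·y_oven time = 33 and 3·y_yeast + 6·y_oven time = 27.
→ y_yeast = 3 and y_oven time = 3.
Reduced cost of sourdough loaves: c₃ − yᵀa₃ = 1 − (3·1 + 3·1) = 1 − 6 = -5.

-5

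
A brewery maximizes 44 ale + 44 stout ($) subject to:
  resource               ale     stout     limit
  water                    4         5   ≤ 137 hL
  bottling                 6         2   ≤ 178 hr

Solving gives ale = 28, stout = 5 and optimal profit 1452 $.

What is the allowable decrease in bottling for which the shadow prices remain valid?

Binding constraints: water, bottling. The basis is B = [[4,5],[6,2]] with det -22.
Per unit decrease in bottling, x* moves by d = (-0.2273, 0.1818).
The basis stays optimal until ale reaches 0; allowable decrease = 123.2 hr.

123.2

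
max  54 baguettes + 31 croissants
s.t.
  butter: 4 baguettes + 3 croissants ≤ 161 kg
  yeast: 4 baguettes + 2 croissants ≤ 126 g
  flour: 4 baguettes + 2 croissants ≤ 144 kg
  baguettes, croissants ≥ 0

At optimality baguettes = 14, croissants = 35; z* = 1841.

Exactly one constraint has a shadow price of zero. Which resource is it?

flour

butter: 161/161 (binding)
yeast: 126/126 (binding)
flour: 126/144 (slack 18)
By complementary slackness, a constraint with positive slack has shadow price 0 → flour.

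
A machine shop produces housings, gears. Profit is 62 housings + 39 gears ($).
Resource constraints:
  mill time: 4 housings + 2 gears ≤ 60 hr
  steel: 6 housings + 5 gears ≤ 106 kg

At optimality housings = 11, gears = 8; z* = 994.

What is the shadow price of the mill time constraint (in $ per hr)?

9.5

Check each constraint at x*: mill time 60/60 (tight); steel 106/106 (tight).
The binding rows give the dual system: 4·y_mill time + 6·y_steel = 62 and 2·y_mill time + 5·y_steel = 39.
Solving: y_mill time = 9.5, y_steel = 4.
Shadow price of mill time = 9.5.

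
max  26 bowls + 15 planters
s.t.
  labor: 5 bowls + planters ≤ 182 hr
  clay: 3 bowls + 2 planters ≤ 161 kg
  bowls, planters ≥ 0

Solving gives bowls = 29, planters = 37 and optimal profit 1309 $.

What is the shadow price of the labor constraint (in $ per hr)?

Check each constraint at x*: labor 182/182 (tight); clay 161/161 (tight).
Dual feasibility on the basic columns requires 5·y_labor + 3·y_clay = 26, 1·y_labor + 2·y_clay = 15.
Solving: y_labor = 1, y_clay = 7.
Shadow price of labor = 1.

1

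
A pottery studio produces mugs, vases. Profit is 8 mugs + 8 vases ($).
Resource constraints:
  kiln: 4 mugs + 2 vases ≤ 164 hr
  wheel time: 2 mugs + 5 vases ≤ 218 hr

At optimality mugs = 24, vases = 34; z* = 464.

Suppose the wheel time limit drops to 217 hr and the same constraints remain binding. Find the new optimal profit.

463

Check each constraint at x*: kiln 164/164 (tight); wheel time 218/218 (tight).
Dual feasibility on the basic columns requires 4·y_kiln + 2·y_wheel time = 8, 2·y_kiln + 5·y_wheel time = 8.
This yields shadow prices y_kiln = 1.5, y_wheel time = 1.
Δz = y_wheel time·Δb = 1 × (-1) = -1, so new z* = 464 − 1 = 463.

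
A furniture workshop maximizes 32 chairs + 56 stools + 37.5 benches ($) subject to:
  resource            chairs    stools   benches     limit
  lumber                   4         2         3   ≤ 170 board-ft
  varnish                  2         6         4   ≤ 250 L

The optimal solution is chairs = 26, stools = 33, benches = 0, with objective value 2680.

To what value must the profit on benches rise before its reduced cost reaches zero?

44

Both lumber and varnish are binding at x*.
Dual feasibility on the basic columns requires 4·y_lumber + 2·y_varnish = 32, 2·y_lumber + 6·y_varnish = 56.
This yields shadow prices y_lumber = 4, y_varnish = 8.
benches enters the basis when its profit ≥ yᵀa₃ = 4·3 + 8·4 = 44.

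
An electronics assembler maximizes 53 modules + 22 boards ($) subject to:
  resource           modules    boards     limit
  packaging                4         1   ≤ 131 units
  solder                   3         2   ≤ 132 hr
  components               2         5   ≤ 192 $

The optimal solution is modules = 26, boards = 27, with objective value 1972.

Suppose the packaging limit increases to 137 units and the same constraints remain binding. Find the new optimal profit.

2020

At the optimum: packaging uses 131 of 131 (binding); solder uses 132 of 132 (binding); components uses 187 of 192 (slack = 5).
Since components is not tight, its dual is 0.
From A_Bᵀ y = c: 4·y_packaging + 3·y_solder = 53; 1·y_packaging + 2·y_solder = 22.
Solving: y_packaging = 8, y_solder = 7.
Δz = y_packaging·Δb = 8 × (6) = 48, so new z* = 1972 + 48 = 2020.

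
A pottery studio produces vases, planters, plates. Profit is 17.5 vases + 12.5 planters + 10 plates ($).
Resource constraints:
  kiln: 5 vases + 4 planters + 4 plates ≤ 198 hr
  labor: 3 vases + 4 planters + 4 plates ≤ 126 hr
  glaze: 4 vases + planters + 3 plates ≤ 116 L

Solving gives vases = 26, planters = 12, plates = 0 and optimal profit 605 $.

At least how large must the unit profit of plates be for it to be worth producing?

17.5

At the optimum: kiln uses 178 of 198 (slack = 20); labor uses 126 of 126 (binding); glaze uses 116 of 116 (binding).
Slack constraints have shadow price 0 (complementary slackness).
Dual feasibility on the basic columns requires 3·y_labor + 4·y_glaze = 17.5, 4·y_labor + 1·y_glaze = 12.5.
→ y_labor = 2.5 and y_glaze = 2.5.
plates enters the basis when its profit ≥ yᵀa₃ = 2.5·4 + 2.5·3 = 17.5.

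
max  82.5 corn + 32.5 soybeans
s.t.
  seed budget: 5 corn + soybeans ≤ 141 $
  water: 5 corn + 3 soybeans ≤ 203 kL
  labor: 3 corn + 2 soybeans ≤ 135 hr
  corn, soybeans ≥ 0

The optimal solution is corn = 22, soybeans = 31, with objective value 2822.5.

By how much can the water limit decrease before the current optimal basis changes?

62

Binding constraints: seed budget, water. The basis is B = [[5,1],[5,3]] with det 10.
Per unit decrease in water, x* moves by d = (0.1, -0.5).
The basis stays optimal until soybeans reaches 0; allowable decrease = 62 kL.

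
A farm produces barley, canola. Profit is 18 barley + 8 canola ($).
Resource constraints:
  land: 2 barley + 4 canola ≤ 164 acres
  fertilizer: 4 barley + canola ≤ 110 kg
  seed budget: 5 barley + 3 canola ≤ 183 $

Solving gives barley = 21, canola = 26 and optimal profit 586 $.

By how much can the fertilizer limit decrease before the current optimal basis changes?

9

Binding constraints: fertilizer, seed budget. The basis is B = [[4,1],[5,3]] with det 7.
Per unit decrease in fertilizer, x* moves by d = (-0.4286, 0.7143).
The basis stays optimal until land becomes binding; allowable decrease = 9 kg.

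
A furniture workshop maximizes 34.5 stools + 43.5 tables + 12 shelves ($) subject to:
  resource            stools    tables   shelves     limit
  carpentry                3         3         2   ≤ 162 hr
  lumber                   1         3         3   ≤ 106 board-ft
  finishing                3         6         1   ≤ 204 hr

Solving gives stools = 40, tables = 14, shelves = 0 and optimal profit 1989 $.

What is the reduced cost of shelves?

-8

Check each constraint at x*: carpentry 162/162 (tight); lumber 82/106 (slack 24); finishing 204/204 (tight).
By complementary slackness, y = 0 for the non-binding constraint.
Dual feasibility on the basic columns requires 3·y_carpentry + 3·y_finishing = 34.5, 3·y_carpentry + 6·y_finishing = 43.5.
Solving: y_carpentry = 8.5, y_finishing = 3.
Reduced cost of shelves: c₃ − yᵀa₃ = 12 − (8.5·2 + 3·1) = 12 − 20 = -8.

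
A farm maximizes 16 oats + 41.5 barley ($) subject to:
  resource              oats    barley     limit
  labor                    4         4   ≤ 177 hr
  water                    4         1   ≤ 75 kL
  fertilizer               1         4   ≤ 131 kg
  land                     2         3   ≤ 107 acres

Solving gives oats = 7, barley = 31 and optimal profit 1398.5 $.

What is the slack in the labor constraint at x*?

25

labor used = 4·7 + 4·31 = 152; slack = 177 − 152 = 25.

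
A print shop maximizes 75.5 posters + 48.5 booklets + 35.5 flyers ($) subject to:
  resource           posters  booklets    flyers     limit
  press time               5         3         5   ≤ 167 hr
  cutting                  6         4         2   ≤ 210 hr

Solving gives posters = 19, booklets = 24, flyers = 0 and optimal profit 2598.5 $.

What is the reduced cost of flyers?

-8

Both press time and cutting are binding at x*.
From A_Bᵀ y = c: 5·y_press time + 6·y_cutting = 75.5; 3·y_press time + 4·y_cutting = 48.5.
This yields shadow prices y_press time = 5.5, y_cutting = 8.
Reduced cost of flyers: c₃ − yᵀa₃ = 35.5 − (5.5·5 + 8·2) = 35.5 − 43.5 = -8.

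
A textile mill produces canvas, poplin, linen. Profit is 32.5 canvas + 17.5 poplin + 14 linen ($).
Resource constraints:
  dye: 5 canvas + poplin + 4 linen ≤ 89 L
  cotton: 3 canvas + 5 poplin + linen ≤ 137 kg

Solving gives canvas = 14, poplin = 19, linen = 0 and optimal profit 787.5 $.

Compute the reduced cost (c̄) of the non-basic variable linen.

At the optimum: dye uses 89 of 89 (binding); cotton uses 137 of 137 (binding).
From A_Bᵀ y = c: 5·y_dye + 3·y_cotton = 32.5; 1·y_dye + 5·y_cotton = 17.5.
→ y_dye = 5 and y_cotton = 2.5.
Reduced cost of linen: c₃ − yᵀa₃ = 14 − (5·4 + 2.5·1) = 14 − 22.5 = -8.5.

-8.5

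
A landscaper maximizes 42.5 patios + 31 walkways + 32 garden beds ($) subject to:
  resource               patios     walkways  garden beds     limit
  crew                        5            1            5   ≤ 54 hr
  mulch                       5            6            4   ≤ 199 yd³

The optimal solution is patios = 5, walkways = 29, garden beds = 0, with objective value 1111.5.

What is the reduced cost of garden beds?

At the optimum: crew uses 54 of 54 (binding); mulch uses 199 of 199 (binding).
The binding rows give the dual system: 5·y_crew + 5·y_mulch = 42.5 and 1·y_crew + 6·y_mulch = 31.
Solving: y_crew = 4, y_mulch = 4.5.
Reduced cost of garden beds: c₃ − yᵀa₃ = 32 − (4·5 + 4.5·4) = 32 − 38 = -6.

-6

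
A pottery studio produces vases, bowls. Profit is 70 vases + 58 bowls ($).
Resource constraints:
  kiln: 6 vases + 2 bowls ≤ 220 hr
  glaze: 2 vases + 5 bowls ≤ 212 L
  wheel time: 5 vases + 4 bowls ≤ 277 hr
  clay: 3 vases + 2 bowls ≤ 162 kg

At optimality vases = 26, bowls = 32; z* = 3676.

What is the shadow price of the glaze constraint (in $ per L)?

8

At the optimum: kiln uses 220 of 220 (binding); glaze uses 212 of 212 (binding); wheel time uses 258 of 277 (slack = 19); clay uses 142 of 162 (slack = 20).
Slack constraints have shadow price 0 (complementary slackness).
The binding rows give the dual system: 6·y_kiln + 2·y_glaze = 70 and 2·y_kiln + 5·y_glaze = 58.
Solving: y_kiln = 9, y_glaze = 8.
Shadow price of glaze = 8.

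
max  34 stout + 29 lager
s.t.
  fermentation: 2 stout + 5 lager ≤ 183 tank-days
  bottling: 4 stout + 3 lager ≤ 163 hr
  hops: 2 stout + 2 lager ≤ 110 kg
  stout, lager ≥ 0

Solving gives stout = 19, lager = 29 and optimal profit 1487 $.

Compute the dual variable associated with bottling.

Check each constraint at x*: fermentation 183/183 (tight); bottling 163/163 (tight); hops 96/110 (slack 14).
By complementary slackness, y = 0 for the non-binding constraint.
The binding rows give the dual system: 2·y_fermentation + 4·y_bottling = 34 and 5·y_fermentation + 3·y_bottling = 29.
→ y_fermentation = 1 and y_bottling = 8.
Shadow price of bottling = 8.

8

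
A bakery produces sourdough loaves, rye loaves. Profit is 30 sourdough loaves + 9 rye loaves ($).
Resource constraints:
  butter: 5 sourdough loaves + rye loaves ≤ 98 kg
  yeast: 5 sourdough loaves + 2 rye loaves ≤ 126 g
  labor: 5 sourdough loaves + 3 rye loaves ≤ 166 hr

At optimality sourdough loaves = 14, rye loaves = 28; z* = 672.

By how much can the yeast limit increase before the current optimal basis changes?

Binding constraints: butter, yeast. The basis is B = [[5,1],[5,2]] with det 5.
Per unit increase in yeast, x* moves by d = (-0.2, 1).
The basis stays optimal until labor becomes binding; allowable increase = 6 g.

6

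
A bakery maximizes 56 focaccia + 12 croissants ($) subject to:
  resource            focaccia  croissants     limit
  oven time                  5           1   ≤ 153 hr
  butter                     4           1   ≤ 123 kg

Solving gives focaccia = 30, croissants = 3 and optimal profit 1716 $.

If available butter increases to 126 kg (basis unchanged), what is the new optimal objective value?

1728

Both oven time and butter are binding at x*.
From A_Bᵀ y = c: 5·y_oven time + 4·y_butter = 56; 1·y_oven time + 1·y_butter = 12.
This yields shadow prices y_oven time = 8, y_butter = 4.
Δz = y_butter·Δb = 4 × (3) = 12, so new z* = 1716 + 12 = 1728.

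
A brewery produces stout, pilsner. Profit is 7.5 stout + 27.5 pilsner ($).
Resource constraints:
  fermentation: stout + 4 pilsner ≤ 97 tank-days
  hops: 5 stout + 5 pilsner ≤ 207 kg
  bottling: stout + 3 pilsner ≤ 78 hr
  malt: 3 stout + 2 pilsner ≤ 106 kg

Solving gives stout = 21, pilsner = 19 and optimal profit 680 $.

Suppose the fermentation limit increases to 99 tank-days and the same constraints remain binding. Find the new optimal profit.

Check each constraint at x*: fermentation 97/97 (tight); hops 200/207 (slack 7); bottling 78/78 (tight); malt 101/106 (slack 5).
Slack constraints have shadow price 0 (complementary slackness).
From A_Bᵀ y = c: 1·y_fermentation + 1·y_bottling = 7.5; 4·y_fermentation + 3·y_bottling = 27.5.
This yields shadow prices y_fermentation = 5, y_bottling = 2.5.
Δz = y_fermentation·Δb = 5 × (2) = 10, so new z* = 680 + 10 = 690.

690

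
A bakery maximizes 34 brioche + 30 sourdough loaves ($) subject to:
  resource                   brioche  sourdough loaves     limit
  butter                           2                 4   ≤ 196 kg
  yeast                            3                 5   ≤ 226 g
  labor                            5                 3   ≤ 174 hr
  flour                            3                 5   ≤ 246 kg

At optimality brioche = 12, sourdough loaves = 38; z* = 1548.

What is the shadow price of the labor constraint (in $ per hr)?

Binding: yeast and labor. Non-binding: butter (20 unused), flour (20 unused).
By complementary slackness, y = 0 for the non-binding constraints.
Dual feasibility on the basic columns requires 3·y_yeast + 5·y_labor = 34, 5·y_yeast + 3·y_labor = 30.
→ y_yeast = 3 and y_labor = 5.
Shadow price of labor = 5.

5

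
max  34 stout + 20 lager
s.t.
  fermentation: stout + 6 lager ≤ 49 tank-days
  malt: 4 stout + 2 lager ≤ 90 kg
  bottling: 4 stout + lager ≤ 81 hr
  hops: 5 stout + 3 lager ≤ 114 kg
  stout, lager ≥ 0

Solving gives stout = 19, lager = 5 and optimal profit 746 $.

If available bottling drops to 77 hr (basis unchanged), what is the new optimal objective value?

Check each constraint at x*: fermentation 49/49 (tight); malt 86/90 (slack 4); bottling 81/81 (tight); hops 110/114 (slack 4).
Since malt, hops are not tight, their duals are 0.
From A_Bᵀ y = c: 1·y_fermentation + 4·y_bottling = 34; 6·y_fermentation + 1·y_bottling = 20.
This yields shadow prices y_fermentation = 2, y_bottling = 8.
Δz = y_bottling·Δb = 8 × (-4) = -32, so new z* = 746 − 32 = 714.

714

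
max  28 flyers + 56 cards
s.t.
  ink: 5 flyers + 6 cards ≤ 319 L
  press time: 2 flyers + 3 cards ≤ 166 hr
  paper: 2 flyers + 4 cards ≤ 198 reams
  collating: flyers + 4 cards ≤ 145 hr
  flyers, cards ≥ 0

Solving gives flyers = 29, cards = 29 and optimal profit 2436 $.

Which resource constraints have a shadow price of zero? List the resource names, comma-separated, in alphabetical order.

ink: 319/319 (binding)
press time: 145/166 (slack 21)
paper: 174/198 (slack 24)
collating: 145/145 (binding)
By complementary slackness, a constraint with positive slack has shadow price 0 → paper, press time.

paper, press time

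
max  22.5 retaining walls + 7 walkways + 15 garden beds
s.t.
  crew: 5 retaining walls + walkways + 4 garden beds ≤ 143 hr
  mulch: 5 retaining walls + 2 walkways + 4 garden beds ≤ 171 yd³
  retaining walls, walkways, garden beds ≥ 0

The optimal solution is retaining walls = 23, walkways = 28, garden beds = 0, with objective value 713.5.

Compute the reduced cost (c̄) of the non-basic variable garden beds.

-3

Both crew and mulch are binding at x*.
From A_Bᵀ y = c: 5·y_crew + 5·y_mulch = 22.5; 1·y_crew + 2·y_mulch = 7.
This yields shadow prices y_crew = 2, y_mulch = 2.5.
Reduced cost of garden beds: c₃ − yᵀa₃ = 15 − (2·4 + 2.5·4) = 15 − 18 = -3.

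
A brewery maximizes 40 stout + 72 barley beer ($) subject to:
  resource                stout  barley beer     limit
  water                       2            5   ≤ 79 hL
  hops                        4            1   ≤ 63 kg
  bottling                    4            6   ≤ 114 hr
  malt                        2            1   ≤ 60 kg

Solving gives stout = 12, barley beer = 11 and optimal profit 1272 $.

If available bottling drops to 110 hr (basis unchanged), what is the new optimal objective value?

Check each constraint at x*: water 79/79 (tight); hops 59/63 (slack 4); bottling 114/114 (tight); malt 35/60 (slack 25).
Since hops, malt are not tight, their duals are 0.
Dual feasibility on the basic columns requires 2·y_water + 4·y_bottling = 40, 5·y_water + 6·y_bottling = 72.
This yields shadow prices y_water = 6, y_bottling = 7.
Δz = y_bottling·Δb = 7 × (-4) = -28, so new z* = 1272 − 28 = 1244.

1244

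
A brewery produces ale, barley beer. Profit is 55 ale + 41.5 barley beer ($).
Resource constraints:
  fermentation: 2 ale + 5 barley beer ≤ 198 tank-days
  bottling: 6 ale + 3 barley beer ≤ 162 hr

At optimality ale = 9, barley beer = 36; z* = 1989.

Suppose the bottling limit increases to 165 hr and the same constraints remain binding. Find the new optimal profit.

2013

At the optimum: fermentation uses 198 of 198 (binding); bottling uses 162 of 162 (binding).
The binding rows give the dual system: 2·y_fermentation + 6·y_bottling = 55 and 5·y_fermentation + 3·y_bottling = 41.5.
This yields shadow prices y_fermentation = 3.5, y_bottling = 8.
Δz = y_bottling·Δb = 8 × (3) = 24, so new z* = 1989 + 24 = 2013.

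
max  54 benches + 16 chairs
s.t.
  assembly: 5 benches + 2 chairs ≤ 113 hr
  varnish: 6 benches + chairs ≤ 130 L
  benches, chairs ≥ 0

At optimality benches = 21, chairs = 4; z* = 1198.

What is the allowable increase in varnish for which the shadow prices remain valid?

Binding constraints: assembly, varnish. The basis is B = [[5,2],[6,1]] with det -7.
Per unit increase in varnish, x* moves by d = (0.2857, -0.7143).
The basis stays optimal until chairs reaches 0; allowable increase = 5.6 L.

5.6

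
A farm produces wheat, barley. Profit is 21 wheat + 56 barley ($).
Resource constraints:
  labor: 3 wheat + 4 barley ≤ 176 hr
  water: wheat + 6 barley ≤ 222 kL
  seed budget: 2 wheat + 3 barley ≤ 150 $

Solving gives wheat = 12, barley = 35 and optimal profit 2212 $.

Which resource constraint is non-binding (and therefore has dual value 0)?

seed budget

labor: 176/176 (binding)
water: 222/222 (binding)
seed budget: 129/150 (slack 21)
By complementary slackness, a constraint with positive slack has shadow price 0 → seed budget.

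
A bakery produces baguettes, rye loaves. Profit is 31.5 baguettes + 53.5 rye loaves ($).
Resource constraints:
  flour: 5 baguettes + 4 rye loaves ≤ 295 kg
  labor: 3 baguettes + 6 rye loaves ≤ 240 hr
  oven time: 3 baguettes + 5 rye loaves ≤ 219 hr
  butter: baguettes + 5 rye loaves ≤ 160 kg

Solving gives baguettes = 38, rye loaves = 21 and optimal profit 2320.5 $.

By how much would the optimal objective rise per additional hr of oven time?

9.5

Binding: labor and oven time. Non-binding: flour (21 unused), butter (17 unused).
Since flour, butter are not tight, their duals are 0.
From A_Bᵀ y = c: 3·y_labor + 3·y_oven time = 31.5; 6·y_labor + 5·y_oven time = 53.5.
→ y_labor = 1 and y_oven time = 9.5.
Shadow price of oven time = 9.5.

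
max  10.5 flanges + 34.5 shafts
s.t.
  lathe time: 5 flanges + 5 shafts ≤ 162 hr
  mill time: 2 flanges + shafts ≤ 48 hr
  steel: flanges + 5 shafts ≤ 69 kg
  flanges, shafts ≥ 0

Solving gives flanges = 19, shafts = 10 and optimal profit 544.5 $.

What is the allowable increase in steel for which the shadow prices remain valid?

Binding constraints: mill time, steel. The basis is B = [[2,1],[1,5]] with det 9.
Per unit increase in steel, x* moves by d = (-0.1111, 0.2222).
The basis stays optimal until lathe time becomes binding; allowable increase = 30.6 kg.

30.6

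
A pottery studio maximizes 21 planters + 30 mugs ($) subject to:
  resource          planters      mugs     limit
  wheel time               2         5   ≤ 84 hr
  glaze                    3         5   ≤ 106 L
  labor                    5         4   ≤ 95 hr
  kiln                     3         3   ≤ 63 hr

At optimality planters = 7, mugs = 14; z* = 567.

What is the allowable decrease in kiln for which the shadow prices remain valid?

Binding constraints: wheel time, kiln. The basis is B = [[2,5],[3,3]] with det -9.
Per unit decrease in kiln, x* moves by d = (-0.5556, 0.2222).
The basis stays optimal until planters reaches 0; allowable decrease = 12.6 hr.

12.6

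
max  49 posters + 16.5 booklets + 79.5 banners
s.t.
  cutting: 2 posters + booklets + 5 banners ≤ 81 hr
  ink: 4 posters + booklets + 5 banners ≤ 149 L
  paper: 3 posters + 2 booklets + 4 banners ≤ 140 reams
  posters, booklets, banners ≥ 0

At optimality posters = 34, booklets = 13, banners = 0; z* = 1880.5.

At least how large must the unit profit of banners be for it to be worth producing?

82.5

At the optimum: cutting uses 81 of 81 (binding); ink uses 149 of 149 (binding); paper uses 128 of 140 (slack = 12).
Slack constraints have shadow price 0 (complementary slackness).
From A_Bᵀ y = c: 2·y_cutting + 4·y_ink = 49; 1·y_cutting + 1·y_ink = 16.5.
→ y_cutting = 8.5 and y_ink = 8.
banners enters the basis when its profit ≥ yᵀa₃ = 8.5·5 + 8·5 = 82.5.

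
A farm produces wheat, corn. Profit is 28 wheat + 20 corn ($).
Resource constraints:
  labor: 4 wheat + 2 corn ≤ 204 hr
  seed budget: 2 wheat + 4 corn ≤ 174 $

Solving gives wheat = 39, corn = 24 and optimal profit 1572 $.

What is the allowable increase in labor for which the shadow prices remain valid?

Binding constraints: labor, seed budget. The basis is B = [[4,2],[2,4]] with det 12.
Per unit increase in labor, x* moves by d = (0.3333, -0.1667).
The basis stays optimal until corn reaches 0; allowable increase = 144 hr.

144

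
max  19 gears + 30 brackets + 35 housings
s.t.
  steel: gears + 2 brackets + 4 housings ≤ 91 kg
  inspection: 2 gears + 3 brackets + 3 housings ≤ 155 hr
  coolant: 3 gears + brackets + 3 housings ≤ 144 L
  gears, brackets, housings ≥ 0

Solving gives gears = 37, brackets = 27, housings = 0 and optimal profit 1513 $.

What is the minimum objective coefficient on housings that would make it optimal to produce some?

36

Binding: steel and inspection. Non-binding: coolant (6 unused).
By complementary slackness, y = 0 for the non-binding constraint.
From A_Bᵀ y = c: 1·y_steel + 2·y_inspection = 19; 2·y_steel + 3·y_inspection = 30.
Solving: y_steel = 3, y_inspection = 8.
housings enters the basis when its profit ≥ yᵀa₃ = 3·4 + 8·3 = 36.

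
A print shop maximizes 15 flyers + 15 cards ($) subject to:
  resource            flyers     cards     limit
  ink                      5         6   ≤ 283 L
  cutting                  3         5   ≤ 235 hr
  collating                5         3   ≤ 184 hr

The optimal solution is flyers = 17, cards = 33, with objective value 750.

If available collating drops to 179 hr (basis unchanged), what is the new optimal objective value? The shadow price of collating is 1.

Δb = -5, so new z* = 750 + (1)·(-5) = 750 − 5 = 745.

745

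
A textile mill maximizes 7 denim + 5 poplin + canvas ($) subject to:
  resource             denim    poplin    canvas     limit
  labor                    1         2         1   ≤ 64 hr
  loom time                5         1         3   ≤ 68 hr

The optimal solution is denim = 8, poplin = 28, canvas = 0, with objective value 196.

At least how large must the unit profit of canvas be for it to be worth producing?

5

Both labor and loom time are binding at x*.
The binding rows give the dual system: 1·y_labor + 5·y_loom time = 7 and 2·y_labor + 1·y_loom time = 5.
Solving: y_labor = 2, y_loom time = 1.
canvas enters the basis when its profit ≥ yᵀa₃ = 2·1 + 1·3 = 5.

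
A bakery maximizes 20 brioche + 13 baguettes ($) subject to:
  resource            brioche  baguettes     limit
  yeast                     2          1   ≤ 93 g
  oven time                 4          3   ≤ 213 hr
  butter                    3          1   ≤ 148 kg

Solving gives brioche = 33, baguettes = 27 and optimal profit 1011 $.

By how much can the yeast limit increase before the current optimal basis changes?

Binding constraints: yeast, oven time. The basis is B = [[2,1],[4,3]] with det 2.
Per unit increase in yeast, x* moves by d = (1.5, -2).
The basis stays optimal until butter becomes binding; allowable increase = 8.8 g.

8.8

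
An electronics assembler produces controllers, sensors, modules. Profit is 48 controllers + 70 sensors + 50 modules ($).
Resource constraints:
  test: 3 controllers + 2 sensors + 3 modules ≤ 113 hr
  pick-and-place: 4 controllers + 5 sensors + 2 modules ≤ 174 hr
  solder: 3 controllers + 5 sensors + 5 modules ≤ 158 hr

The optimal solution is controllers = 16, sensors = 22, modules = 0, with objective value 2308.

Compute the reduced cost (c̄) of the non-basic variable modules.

Check each constraint at x*: test 92/113 (slack 21); pick-and-place 174/174 (tight); solder 158/158 (tight).
By complementary slackness, y = 0 for the non-binding constraint.
Dual feasibility on the basic columns requires 4·y_pick-and-place + 3·y_solder = 48, 5·y_pick-and-place + 5·y_solder = 70.
This yields shadow prices y_pick-and-place = 6, y_solder = 8.
Reduced cost of modules: c₃ − yᵀa₃ = 50 − (6·2 + 8·5) = 50 − 52 = -2.

-2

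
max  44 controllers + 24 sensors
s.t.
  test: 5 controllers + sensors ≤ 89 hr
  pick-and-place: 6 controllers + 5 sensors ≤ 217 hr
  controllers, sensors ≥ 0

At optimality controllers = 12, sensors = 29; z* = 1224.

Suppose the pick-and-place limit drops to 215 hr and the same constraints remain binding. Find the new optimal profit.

1216

Check each constraint at x*: test 89/89 (tight); pick-and-place 217/217 (tight).
The binding rows give the dual system: 5·y_test + 6·y_pick-and-place = 44 and 1·y_test + 5·y_pick-and-place = 24.
→ y_test = 4 and y_pick-and-place = 4.
Δz = y_pick-and-place·Δb = 4 × (-2) = -8, so new z* = 1224 − 8 = 1216.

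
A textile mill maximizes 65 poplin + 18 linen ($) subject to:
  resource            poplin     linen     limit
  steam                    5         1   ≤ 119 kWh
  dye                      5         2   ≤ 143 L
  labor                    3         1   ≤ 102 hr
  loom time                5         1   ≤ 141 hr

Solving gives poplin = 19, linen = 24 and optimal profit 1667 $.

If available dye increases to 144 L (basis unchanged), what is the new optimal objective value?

At the optimum: steam uses 119 of 119 (binding); dye uses 143 of 143 (binding); labor uses 81 of 102 (slack = 21); loom time uses 119 of 141 (slack = 22).
Since labor, loom time are not tight, their duals are 0.
Dual feasibility on the basic columns requires 5·y_steam + 5·y_dye = 65, 1·y_steam + 2·y_dye = 18.
→ y_steam = 8 and y_dye = 5.
Δz = y_dye·Δb = 5 × (1) = 5, so new z* = 1667 + 5 = 1672.

1672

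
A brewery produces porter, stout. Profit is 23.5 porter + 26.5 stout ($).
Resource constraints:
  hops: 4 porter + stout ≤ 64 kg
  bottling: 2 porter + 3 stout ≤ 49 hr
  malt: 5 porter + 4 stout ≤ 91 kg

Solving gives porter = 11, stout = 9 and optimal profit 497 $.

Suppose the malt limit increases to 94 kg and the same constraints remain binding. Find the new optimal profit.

504.5

Check each constraint at x*: hops 53/64 (slack 11); bottling 49/49 (tight); malt 91/91 (tight).
Since hops is not tight, its dual is 0.
From A_Bᵀ y = c: 2·y_bottling + 5·y_malt = 23.5; 3·y_bottling + 4·y_malt = 26.5.
This yields shadow prices y_bottling = 5.5, y_malt = 2.5.
Δz = y_malt·Δb = 2.5 × (3) = 7.5, so new z* = 497 + 7.5 = 504.5.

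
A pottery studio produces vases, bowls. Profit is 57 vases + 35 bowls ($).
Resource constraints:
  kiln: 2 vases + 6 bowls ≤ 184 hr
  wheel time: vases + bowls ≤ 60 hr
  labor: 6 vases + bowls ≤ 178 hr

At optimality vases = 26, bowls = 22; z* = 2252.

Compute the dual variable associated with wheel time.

0

Check each constraint at x*: kiln 184/184 (tight); wheel time 48/60 (slack 12); labor 178/178 (tight).
By complementary slackness, y = 0 for the non-binding constraint.
The binding rows give the dual system: 2·y_kiln + 6·y_labor = 57 and 6·y_kiln + 1·y_labor = 35.
Solving: y_kiln = 4.5, y_labor = 8.
Shadow price of wheel time = 0.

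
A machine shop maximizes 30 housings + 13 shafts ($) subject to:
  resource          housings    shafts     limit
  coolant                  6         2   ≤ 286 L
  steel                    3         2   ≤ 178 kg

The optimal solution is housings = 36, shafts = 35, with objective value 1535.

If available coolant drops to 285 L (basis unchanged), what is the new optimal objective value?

1531.5

Check each constraint at x*: coolant 286/286 (tight); steel 178/178 (tight).
Dual feasibility on the basic columns requires 6·y_coolant + 3·y_steel = 30, 2·y_coolant + 2·y_steel = 13.
Solving: y_coolant = 3.5, y_steel = 3.
Δz = y_coolant·Δb = 3.5 × (-1) = -3.5, so new z* = 1535 − 3.5 = 1531.5.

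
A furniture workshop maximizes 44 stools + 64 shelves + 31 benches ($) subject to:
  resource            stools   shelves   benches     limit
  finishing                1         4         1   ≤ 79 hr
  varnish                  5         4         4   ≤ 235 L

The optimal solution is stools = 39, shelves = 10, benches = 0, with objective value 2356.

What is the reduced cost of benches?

Check each constraint at x*: finishing 79/79 (tight); varnish 235/235 (tight).
Dual feasibility on the basic columns requires 1·y_finishing + 5·y_varnish = 44, 4·y_finishing + 4·y_varnish = 64.
This yields shadow prices y_finishing = 9, y_varnish = 7.
Reduced cost of benches: c₃ − yᵀa₃ = 31 − (9·1 + 7·4) = 31 − 37 = -6.

-6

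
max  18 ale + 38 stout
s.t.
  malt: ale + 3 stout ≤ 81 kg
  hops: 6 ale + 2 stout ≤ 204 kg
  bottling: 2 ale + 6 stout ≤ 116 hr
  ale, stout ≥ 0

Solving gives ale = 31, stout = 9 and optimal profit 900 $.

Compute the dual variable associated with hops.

Check each constraint at x*: malt 58/81 (slack 23); hops 204/204 (tight); bottling 116/116 (tight).
By complementary slackness, y = 0 for the non-binding constraint.
Dual feasibility on the basic columns requires 6·y_hops + 2·y_bottling = 18, 2·y_hops + 6·y_bottling = 38.
This yields shadow prices y_hops = 1, y_bottling = 6.
Shadow price of hops = 1.

1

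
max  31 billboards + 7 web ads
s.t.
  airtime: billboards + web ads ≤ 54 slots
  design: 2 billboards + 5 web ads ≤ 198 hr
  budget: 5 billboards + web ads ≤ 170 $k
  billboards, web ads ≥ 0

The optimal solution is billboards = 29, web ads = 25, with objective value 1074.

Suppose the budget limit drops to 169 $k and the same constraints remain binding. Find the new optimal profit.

1068

At the optimum: airtime uses 54 of 54 (binding); design uses 183 of 198 (slack = 15); budget uses 170 of 170 (binding).
Slack constraints have shadow price 0 (complementary slackness).
The binding rows give the dual system: 1·y_airtime + 5·y_budget = 31 and 1·y_airtime + 1·y_budget = 7.
→ y_airtime = 1 and y_budget = 6.
Δz = y_budget·Δb = 6 × (-1) = -6, so new z* = 1074 − 6 = 1068.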